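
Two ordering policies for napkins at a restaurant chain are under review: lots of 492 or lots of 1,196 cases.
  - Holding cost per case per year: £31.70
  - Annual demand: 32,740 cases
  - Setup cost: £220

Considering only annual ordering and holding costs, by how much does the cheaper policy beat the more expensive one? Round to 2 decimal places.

£2,540.97

Annual cost at Q: ordering D·S/Q plus holding Q·H/2.
TC(492) = (32,740/492)×220 + (492/2)×31.7 = £22,438.04
TC(1,196) = (32,740/1,196)×220 + (1,196/2)×31.7 = £24,979.01
|ΔTC| = |£22,438.04 − £24,979.01| = £2,540.97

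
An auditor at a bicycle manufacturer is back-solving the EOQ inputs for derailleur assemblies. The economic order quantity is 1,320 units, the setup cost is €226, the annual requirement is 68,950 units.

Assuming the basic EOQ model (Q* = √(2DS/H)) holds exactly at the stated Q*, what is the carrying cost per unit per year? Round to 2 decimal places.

From Q* = √(2DS/H) ⇒ Q*² = 2DS/H.
H = 2DS / Q² = 2 × 68,950 × 226 / 1,320² = 17.8865

€17.89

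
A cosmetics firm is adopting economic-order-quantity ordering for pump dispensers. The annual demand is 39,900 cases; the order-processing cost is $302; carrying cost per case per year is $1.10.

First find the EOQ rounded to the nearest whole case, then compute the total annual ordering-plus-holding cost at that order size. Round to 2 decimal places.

Q* = √(2·D·S / H) = √(2·39,900·302 / 1.1) = √21,908,727.3 ≈ 4,680.68 → Q = 4,681 cases
Orders/yr = 39,900/4,681 = 8.524; ordering cost = 8.524 × $302 = $2,574.19
Average inventory = 4,681/2 = 2340.5; holding cost = 2340.5 × $1.1 = $2,574.55
Total = $2,574.19 + $2,574.55 = $5,148.74

$5,148.74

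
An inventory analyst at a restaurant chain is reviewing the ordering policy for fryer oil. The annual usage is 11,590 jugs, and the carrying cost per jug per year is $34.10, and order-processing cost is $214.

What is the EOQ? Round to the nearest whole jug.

Optimal lot size Q* = (2 × 11,590 × $214 / $34.1)^½ ≈ 381.41

381 jugs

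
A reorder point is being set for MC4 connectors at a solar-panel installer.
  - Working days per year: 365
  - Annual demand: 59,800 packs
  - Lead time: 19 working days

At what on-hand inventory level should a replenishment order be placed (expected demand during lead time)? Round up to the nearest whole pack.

Daily demand d = 59,800 / 365 = 163.836 packs/day
Demand during lead time = 163.836 × 19 = 3,112.88
Reorder point = 3,112.88 → round up

3,113 packs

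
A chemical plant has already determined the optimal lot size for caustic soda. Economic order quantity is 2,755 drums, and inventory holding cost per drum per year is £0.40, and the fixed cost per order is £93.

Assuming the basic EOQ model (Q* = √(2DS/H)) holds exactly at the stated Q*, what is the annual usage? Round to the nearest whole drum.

From Q* = √(2DS/H) ⇒ Q*² = 2DS/H.
D = Q²H / (2S) = 2,755² × 0.4 / (2 × 93) = 16,322.63

16,323 drums per year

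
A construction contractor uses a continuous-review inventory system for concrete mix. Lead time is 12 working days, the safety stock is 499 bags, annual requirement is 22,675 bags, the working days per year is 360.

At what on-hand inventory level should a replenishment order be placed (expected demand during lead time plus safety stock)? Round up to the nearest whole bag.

1,255 bags

Daily demand d = 22,675 / 360 = 62.986 bags/day
Demand during lead time = 62.986 × 12 = 755.83
Reorder point = 755.83 + 499 = 1,254.83 → round up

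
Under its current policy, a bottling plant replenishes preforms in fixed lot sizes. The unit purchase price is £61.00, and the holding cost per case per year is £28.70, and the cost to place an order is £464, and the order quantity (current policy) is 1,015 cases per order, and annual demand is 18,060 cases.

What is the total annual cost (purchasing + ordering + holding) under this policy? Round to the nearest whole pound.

Orders/yr = 18,060/1,015 = 17.793; ordering cost = 17.793 × £464 = £8,256.00
Average inventory = 1,015/2 = 507.5; holding cost = 507.5 × £28.7 = £14,565.25
Purchase cost = D·C = 18,060 × 61 = £1,101,660.00
Total = £8,256.00 + £14,565.25 + £1,101,660.00 = £1,124,481.25

£1,124,481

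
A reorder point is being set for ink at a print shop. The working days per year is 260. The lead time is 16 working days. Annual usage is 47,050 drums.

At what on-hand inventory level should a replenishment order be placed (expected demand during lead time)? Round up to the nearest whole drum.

Daily demand d = 47,050 / 260 = 180.962 drums/day
Demand during lead time = 180.962 × 16 = 2,895.38
Reorder point = 2,895.38 → round up

2,896 drums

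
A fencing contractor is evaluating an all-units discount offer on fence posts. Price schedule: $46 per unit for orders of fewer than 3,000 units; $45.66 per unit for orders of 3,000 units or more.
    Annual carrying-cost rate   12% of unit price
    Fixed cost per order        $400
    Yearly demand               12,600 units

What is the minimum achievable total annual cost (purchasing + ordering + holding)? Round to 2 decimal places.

H₁ = 12%×$46 = $5.5200;  H₂ = 12%×$45.66 = $5.4792
EOQ₁ = √(2×12,600×400/5.5200) = 1,351.33  (< 3,000, feasible at tier 1)
EOQ₂ = √(2×12,600×400/5.4792) = 1,356.35  (< 3,000 → use Q = 3,000 at tier-2 price)
TC(tier 1 (EOQ₁), Q≈1,351.3) = $587,059.33
TC(tier 2, Q≈3,000.0) = $585,214.80
Minimum at tier 2: $585,214.80

$585,214.80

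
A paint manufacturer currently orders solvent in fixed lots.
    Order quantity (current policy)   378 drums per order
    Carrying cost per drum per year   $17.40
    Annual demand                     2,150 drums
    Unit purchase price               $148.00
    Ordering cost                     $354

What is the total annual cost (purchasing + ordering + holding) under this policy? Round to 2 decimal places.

Ordering: D/Q × S = 2,150/378 × $354 = $2,013.49
Holding:  Q/2 × H = 378/2 × $17.4 = $3,288.60
Purchase cost = D·C = 2,150 × 148 = $318,200.00
Total = $2,013.49 + $3,288.60 + $318,200.00 = $323,502.09

$323,502.09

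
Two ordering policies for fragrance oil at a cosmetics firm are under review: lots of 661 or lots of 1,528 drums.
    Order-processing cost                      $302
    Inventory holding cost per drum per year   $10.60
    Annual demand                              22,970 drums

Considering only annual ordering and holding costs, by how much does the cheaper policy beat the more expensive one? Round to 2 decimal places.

TC(Q) = (D/Q)S + (Q/2)H
TC(661) = (22,970/661)×302 + (661/2)×10.6 = $13,997.91
TC(1,528) = (22,970/1,528)×302 + (1,528/2)×10.6 = $12,638.28
|ΔTC| = |$13,997.91 − $12,638.28| = $1,359.63

$1,359.63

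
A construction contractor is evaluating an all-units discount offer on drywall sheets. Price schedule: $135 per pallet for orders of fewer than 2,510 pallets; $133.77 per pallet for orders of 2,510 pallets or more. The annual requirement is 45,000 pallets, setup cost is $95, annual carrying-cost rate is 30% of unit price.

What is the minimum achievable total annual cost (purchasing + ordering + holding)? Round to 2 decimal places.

$6,071,717.59

H₁ = 30%×$135 = $40.5000;  H₂ = 30%×$133.77 = $40.1310
EOQ₁ = √(2×45,000×95/40.5000) = 459.47  (< 2,510, feasible at tier 1)
EOQ₂ = √(2×45,000×95/40.1310) = 461.58  (< 2,510 → use Q = 2,510 at tier-2 price)
TC(tier 1 (EOQ₁), Q≈459.5) = $6,093,608.47
TC(tier 2, Q≈2,510.0) = $6,071,717.59
Minimum at tier 2: $6,071,717.59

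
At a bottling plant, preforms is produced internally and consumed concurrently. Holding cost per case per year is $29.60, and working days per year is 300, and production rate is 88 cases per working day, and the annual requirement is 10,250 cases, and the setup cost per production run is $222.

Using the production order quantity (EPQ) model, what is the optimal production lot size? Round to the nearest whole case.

501 cases

d = 10,250/300 = 34.1667 cases/day;  effective holding cost H(1 − d/p) = 29.6·(1 − 34.1667/88) = 18.10758
Q* = √(2DS / H_eff) = √(2·10,250·222 / 18.10758) ≈ 501.33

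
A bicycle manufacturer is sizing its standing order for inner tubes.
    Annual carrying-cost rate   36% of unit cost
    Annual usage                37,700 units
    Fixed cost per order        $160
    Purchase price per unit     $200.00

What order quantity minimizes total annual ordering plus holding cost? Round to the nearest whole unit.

409 units

H = i·C = 0.36 × $200 = $72.0000 per unit-year
EOQ = √(2DS/H) = √(2 × 37,700 × 160 / 72)
    = √(167,555.56) ≈ 409.34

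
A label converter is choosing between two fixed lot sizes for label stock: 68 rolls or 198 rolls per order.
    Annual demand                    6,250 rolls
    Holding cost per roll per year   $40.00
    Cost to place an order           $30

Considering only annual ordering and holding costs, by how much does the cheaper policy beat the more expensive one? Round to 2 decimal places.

$789.62

Annual cost at Q: ordering D·S/Q plus holding Q·H/2.
TC(68) = (6,250/68)×30 + (68/2)×40 = $4,117.35
TC(198) = (6,250/198)×30 + (198/2)×40 = $4,906.97
Lots of 68 are cheaper by $789.62.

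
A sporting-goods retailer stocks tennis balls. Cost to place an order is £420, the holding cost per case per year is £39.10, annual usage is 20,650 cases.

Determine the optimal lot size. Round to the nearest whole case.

666 cases

2DS/H = 2·20,650·420/39.1 = 443,631.71
EOQ = √443,631.71 ≈ 666.06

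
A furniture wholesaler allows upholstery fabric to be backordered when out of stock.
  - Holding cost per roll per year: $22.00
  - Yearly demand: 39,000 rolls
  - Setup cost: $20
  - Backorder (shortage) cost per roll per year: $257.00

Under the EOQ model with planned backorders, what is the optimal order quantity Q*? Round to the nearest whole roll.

Basic EOQ = √(2·39,000·20/22) = 266.288
Backorder adjustment √((H+b)/b) = √((22+257)/257) = 1.0419
Q* = 266.288 × 1.0419 ≈ 277.45

277 rolls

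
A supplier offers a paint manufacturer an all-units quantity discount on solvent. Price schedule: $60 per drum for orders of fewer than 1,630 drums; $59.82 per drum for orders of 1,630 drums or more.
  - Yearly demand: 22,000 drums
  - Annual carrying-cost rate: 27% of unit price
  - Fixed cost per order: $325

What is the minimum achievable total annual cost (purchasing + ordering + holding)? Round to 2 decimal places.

$1,333,589.89

H₁ = 27%×$60 = $16.2000;  H₂ = 27%×$59.82 = $16.1514
EOQ₁ = √(2×22,000×325/16.2000) = 939.53  (< 1,630, feasible at tier 1)
EOQ₂ = √(2×22,000×325/16.1514) = 940.94  (< 1,630 → use Q = 1,630 at tier-2 price)
TC(tier 1 (EOQ₁), Q≈939.5) = $1,335,220.38
TC(tier 2, Q≈1,630.0) = $1,333,589.89
Minimum at tier 2: $1,333,589.89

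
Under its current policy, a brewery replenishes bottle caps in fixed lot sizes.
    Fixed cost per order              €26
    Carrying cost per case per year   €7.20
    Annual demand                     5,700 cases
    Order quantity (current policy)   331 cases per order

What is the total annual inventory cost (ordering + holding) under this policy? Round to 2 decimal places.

Ordering: D/Q × S = 5,700/331 × €26 = €447.73
Holding:  Q/2 × H = 331/2 × €7.2 = €1,191.60
Total = €447.73 + €1,191.60 = €1,639.33

€1,639.33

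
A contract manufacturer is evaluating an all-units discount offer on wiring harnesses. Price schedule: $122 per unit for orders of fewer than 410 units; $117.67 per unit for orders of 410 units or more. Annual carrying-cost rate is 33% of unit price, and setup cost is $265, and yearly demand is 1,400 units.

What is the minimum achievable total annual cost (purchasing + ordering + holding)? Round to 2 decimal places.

$173,603.25

H₁ = 33%×$122 = $40.2600;  H₂ = 33%×$117.67 = $38.8311
EOQ₁ = √(2×1,400×265/40.2600) = 135.76  (< 410, feasible at tier 1)
EOQ₂ = √(2×1,400×265/38.8311) = 138.23  (< 410 → use Q = 410 at tier-2 price)
TC(tier 1 (EOQ₁), Q≈135.8) = $176,265.61
TC(tier 2, Q≈410.0) = $173,603.25
Minimum at tier 2: $173,603.25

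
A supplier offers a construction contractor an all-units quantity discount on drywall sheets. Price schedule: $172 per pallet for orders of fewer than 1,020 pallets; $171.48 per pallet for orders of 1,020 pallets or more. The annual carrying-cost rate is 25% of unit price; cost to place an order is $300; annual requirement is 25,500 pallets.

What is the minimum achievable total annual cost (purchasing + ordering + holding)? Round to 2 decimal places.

$4,402,103.70

H₁ = 25%×$172 = $43.0000;  H₂ = 25%×$171.48 = $42.8700
EOQ₁ = √(2×25,500×300/43.0000) = 596.50  (< 1,020, feasible at tier 1)
EOQ₂ = √(2×25,500×300/42.8700) = 597.41  (< 1,020 → use Q = 1,020 at tier-2 price)
TC(tier 1 (EOQ₁), Q≈596.5) = $4,411,649.56
TC(tier 2, Q≈1,020.0) = $4,402,103.70
Minimum at tier 2: $4,402,103.70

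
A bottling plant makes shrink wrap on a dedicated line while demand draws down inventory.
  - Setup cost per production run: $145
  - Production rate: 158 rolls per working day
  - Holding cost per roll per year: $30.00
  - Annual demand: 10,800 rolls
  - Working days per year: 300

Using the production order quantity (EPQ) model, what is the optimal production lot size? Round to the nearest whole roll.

368 rolls

d = 10,800/300 = 36.0000 rolls/day;  effective holding cost H(1 − d/p) = 30·(1 − 36.0000/158) = 23.16456
Q* = √(2DS / H_eff) = √(2·10,800·145 / 23.16456) ≈ 367.70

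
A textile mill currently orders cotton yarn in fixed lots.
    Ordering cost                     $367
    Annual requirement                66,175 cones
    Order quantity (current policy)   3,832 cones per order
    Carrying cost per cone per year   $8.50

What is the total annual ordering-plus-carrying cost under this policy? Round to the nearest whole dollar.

Orders/yr = 66,175/3,832 = 17.269; ordering cost = 17.269 × $367 = $6,337.74
Average inventory = 3,832/2 = 1916; holding cost = 1916 × $8.5 = $16,286.00
Total = $6,337.74 + $16,286.00 = $22,623.74

$22,624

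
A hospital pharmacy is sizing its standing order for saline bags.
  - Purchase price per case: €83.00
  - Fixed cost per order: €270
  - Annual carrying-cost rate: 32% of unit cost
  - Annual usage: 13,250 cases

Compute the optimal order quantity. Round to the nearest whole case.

H = i·C = 0.32 × €83 = €26.5600 per case-year
Optimal lot size Q* = (2 × 13,250 × €270 / €26.56)^½ ≈ 519.03

519 cases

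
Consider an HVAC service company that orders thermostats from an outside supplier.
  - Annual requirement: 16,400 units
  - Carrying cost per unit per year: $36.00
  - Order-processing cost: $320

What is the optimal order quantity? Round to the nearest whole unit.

Optimal lot size Q* = (2 × 16,400 × $320 / $36)^½ ≈ 539.96

540 units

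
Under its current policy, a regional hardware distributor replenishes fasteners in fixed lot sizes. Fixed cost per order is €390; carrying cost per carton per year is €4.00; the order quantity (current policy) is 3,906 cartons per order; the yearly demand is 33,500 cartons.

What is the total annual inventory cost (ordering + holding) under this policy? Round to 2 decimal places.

€11,156.85

Ordering: D/Q × S = 33,500/3,906 × €390 = €3,344.85
Holding:  Q/2 × H = 3,906/2 × €4 = €7,812.00
Total = €3,344.85 + €7,812.00 = €11,156.85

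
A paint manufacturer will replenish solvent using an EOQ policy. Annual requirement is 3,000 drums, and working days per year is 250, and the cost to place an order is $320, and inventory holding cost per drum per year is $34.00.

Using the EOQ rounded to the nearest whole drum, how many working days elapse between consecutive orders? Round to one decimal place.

19.8 days

2DS/H = 2·3,000·320/34 = 56,470.59
EOQ = √56,470.59 ≈ 237.64 → Q = 238 drums
Cycle time = (working days × Q)/D = (250 × 238) / 3,000 = 19.833 days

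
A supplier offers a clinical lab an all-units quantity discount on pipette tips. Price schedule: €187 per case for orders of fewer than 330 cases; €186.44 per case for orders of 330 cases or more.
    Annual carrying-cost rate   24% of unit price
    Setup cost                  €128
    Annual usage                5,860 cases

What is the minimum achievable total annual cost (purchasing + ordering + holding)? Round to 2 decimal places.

H₁ = 24%×€187 = €44.8800;  H₂ = 24%×€186.44 = €44.7456
EOQ₁ = √(2×5,860×128/44.8800) = 182.83  (< 330, feasible at tier 1)
EOQ₂ = √(2×5,860×128/44.7456) = 183.10  (< 330 → use Q = 330 at tier-2 price)
TC(tier 1 (EOQ₁), Q≈182.8) = €1,104,025.31
TC(tier 2, Q≈330.0) = €1,102,194.39
Minimum at tier 2: €1,102,194.39

€1,102,194.39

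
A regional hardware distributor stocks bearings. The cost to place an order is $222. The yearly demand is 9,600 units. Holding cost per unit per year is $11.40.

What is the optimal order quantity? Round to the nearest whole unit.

611 units

2DS/H = 2·9,600·222/11.4 = 373,894.74
EOQ = √373,894.74 ≈ 611.47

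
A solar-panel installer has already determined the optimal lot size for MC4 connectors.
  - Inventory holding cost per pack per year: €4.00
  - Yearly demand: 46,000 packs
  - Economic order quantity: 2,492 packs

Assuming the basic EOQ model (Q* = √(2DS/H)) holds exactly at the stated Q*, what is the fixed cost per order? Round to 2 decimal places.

Since Q* = (2DS/H)^½, squaring gives Q*²·H = 2DS.
S = Q²H / (2D) = 2,492² × 4 / (2 × 46,000) = 270.0028

€270.00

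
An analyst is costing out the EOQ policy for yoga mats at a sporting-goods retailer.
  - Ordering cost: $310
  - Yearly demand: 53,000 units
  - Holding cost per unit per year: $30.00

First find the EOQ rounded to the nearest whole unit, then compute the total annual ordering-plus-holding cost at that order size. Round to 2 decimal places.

EOQ = √(2DS/H) = √(2 × 53,000 × 310 / 30)
    = √(1,095,333.33) ≈ 1,046.58 → Q = 1,047 units
Annual ordering cost = (D/Q)·S = (53,000/1,047) × 310 = $15,692.45
Annual holding cost  = (Q/2)·H = (1,047/2) × 30 = $15,705.00
Total = $15,692.45 + $15,705.00 = $31,397.45

$31,397.45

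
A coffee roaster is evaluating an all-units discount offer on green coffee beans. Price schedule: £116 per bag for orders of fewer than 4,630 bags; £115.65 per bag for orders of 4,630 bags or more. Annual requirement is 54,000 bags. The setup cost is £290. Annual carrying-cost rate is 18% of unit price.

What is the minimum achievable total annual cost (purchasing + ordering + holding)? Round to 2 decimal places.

H₁ = 18%×£116 = £20.8800;  H₂ = 18%×£115.65 = £20.8170
EOQ₁ = √(2×54,000×290/20.8800) = 1,224.74  (< 4,630, feasible at tier 1)
EOQ₂ = √(2×54,000×290/20.8170) = 1,226.60  (< 4,630 → use Q = 4,630 at tier-2 price)
TC(tier 1 (EOQ₁), Q≈1,224.7) = £6,289,572.67
TC(tier 2, Q≈4,630.0) = £6,296,673.64
Minimum at tier 1 (EOQ₁): £6,289,572.67

£6,289,572.67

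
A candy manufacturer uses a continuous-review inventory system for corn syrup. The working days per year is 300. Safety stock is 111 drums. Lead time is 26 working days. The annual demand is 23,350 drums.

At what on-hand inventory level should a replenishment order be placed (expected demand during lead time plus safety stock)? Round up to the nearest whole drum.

Daily demand d = 23,350 / 300 = 77.833 drums/day
Demand during lead time = 77.833 × 26 = 2,023.67
Reorder point = 2,023.67 + 111 = 2,134.67 → round up

2,135 drums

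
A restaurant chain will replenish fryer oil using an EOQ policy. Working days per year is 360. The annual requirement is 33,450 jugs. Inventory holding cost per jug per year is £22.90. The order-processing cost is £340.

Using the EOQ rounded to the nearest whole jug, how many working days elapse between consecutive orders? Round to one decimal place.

2DS/H = 2·33,450·340/22.9 = 993,275.11
EOQ = √993,275.11 ≈ 996.63 → Q = 997 jugs
Cycle time = (working days × Q)/D = (360 × 997) / 33,450 = 10.730 days

10.7 days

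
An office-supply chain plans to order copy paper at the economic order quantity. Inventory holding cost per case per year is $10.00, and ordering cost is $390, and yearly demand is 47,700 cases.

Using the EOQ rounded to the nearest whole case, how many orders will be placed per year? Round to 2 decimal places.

Q* = √(2·D·S / H) = √(2·47,700·390 / 10) = √3,720,600.0 ≈ 1,928.89 → Q = 1,929
N = D/Q = 47,700/1,929 ≈ 24.728 orders/yr

24.73 orders per year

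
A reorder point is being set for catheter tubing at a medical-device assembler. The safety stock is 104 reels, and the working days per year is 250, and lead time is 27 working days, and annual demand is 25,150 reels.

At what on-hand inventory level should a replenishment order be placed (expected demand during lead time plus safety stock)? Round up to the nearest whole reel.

Daily demand d = 25,150 / 250 = 100.600 reels/day
Demand during lead time = 100.600 × 27 = 2,716.20
Reorder point = 2,716.20 + 104 = 2,820.20 → round up

2,821 reels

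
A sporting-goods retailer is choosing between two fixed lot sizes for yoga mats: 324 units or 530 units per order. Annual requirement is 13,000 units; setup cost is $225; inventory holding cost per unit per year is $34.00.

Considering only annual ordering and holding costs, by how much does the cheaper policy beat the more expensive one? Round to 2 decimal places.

$6.91

Annual cost at Q: ordering D·S/Q plus holding Q·H/2.
TC(324) = (13,000/324)×225 + (324/2)×34 = $14,535.78
TC(530) = (13,000/530)×225 + (530/2)×34 = $14,528.87
Cheaper: Q = 530.  Difference = $6.91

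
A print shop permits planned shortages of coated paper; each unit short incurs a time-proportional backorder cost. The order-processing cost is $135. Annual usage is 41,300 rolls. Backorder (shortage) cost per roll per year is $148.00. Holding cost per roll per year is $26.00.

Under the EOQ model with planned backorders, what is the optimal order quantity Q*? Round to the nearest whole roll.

710 rolls

Q* = √(2DS/H) · √((H + b)/b)
   = √(2 × 41,300 × 135 / 26) · √((26 + 148) / 148)
   = 654.893 × 1.0843 ≈ 710.09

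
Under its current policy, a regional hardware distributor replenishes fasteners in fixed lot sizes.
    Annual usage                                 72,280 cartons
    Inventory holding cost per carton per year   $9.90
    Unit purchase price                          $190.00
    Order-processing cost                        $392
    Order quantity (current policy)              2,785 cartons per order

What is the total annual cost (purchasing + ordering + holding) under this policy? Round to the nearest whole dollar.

Ordering: D/Q × S = 72,280/2,785 × $392 = $10,173.70
Holding:  Q/2 × H = 2,785/2 × $9.9 = $13,785.75
Purchase cost = D·C = 72,280 × 190 = $13,733,200.00
Total = $10,173.70 + $13,785.75 + $13,733,200.00 = $13,757,159.45

$13,757,159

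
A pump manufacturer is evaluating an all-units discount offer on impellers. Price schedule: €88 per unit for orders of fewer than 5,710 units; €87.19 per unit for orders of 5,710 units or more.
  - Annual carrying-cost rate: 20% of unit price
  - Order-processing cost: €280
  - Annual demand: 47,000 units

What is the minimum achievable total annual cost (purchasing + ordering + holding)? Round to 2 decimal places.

€4,150,020.22

H₁ = 20%×€88 = €17.6000;  H₂ = 20%×€87.19 = €17.4380
EOQ₁ = √(2×47,000×280/17.6000) = 1,222.89  (< 5,710, feasible at tier 1)
EOQ₂ = √(2×47,000×280/17.4380) = 1,228.56  (< 5,710 → use Q = 5,710 at tier-2 price)
TC(tier 1 (EOQ₁), Q≈1,222.9) = €4,157,522.83
TC(tier 2, Q≈5,710.0) = €4,150,020.22
Minimum at tier 2: €4,150,020.22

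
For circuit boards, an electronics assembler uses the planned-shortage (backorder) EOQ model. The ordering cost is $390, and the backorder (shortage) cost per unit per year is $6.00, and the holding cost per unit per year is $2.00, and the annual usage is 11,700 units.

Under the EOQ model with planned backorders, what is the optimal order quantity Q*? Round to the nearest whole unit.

Q* = √(2DS/H) · √((H + b)/b)
   = √(2 × 11,700 × 390 / 2) · √((2 + 6) / 6)
   = 2,136.118 × 1.1547 ≈ 2,466.58

2,467 units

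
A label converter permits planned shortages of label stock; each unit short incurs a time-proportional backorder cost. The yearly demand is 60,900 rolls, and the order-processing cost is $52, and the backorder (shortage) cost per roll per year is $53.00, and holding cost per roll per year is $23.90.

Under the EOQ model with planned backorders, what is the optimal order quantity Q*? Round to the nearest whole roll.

620 rolls

Q* = √(2DS/H) · √((H + b)/b)
   = √(2 × 60,900 × 52 / 23.9) · √((23.9 + 53) / 53)
   = 514.786 × 1.2046 ≈ 620.09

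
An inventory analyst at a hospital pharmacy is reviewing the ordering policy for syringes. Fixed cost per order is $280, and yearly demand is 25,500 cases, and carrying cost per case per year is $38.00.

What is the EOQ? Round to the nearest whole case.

EOQ = √(2DS/H) = √(2 × 25,500 × 280 / 38)
    = √(375,789.47) ≈ 613.02

613 cases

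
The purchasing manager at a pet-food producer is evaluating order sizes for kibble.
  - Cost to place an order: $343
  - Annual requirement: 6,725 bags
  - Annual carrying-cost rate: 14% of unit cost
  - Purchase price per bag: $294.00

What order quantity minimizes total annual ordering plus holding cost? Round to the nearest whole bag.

335 bags

Holding cost per bag per year: H = 14% × $294 = $41.1600
EOQ = √(2DS/H) = √(2 × 6,725 × 343 / 41.16)
    = √(112,083.33) ≈ 334.79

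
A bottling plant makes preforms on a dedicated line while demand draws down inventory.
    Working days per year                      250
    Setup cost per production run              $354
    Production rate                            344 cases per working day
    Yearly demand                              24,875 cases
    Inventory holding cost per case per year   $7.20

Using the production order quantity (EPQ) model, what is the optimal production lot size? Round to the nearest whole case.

1,855 cases

d = 24,875/250 = 99.5000 cases/day;  effective holding cost H(1 − d/p) = 7.2·(1 − 99.5000/344) = 5.11744
Q* = √(2DS / H_eff) = √(2·24,875·354 / 5.11744) ≈ 1,855.12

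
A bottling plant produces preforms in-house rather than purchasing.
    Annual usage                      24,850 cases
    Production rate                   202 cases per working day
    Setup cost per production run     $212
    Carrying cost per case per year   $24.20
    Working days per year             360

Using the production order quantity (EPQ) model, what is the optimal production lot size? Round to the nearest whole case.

813 cases

d = 24,850/360 = 69.0278 cases/day;  effective holding cost H(1 − d/p) = 24.2·(1 − 69.0278/202) = 15.93034
Q* = √(2DS / H_eff) = √(2·24,850·212 / 15.93034) ≈ 813.27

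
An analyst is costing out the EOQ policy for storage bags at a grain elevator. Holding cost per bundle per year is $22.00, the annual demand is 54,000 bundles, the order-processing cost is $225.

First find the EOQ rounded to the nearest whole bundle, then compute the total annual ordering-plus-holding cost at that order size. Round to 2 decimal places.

EOQ = √(2DS/H) = √(2 × 54,000 × 225 / 22)
    = √(1,104,545.45) ≈ 1,050.97 → Q = 1,051 bundles
Annual ordering cost = (D/Q)·S = (54,000/1,051) × 225 = $11,560.42
Annual holding cost  = (Q/2)·H = (1,051/2) × 22 = $11,561.00
Total = $11,560.42 + $11,561.00 = $23,121.42

$23,121.42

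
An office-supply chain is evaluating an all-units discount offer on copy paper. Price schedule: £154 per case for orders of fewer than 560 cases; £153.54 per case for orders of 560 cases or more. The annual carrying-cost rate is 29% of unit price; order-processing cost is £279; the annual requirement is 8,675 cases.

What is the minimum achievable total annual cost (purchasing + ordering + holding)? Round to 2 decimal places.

£1,348,748.96

H₁ = 29%×£154 = £44.6600;  H₂ = 29%×£153.54 = £44.5266
EOQ₁ = √(2×8,675×279/44.6600) = 329.22  (< 560, feasible at tier 1)
EOQ₂ = √(2×8,675×279/44.5266) = 329.72  (< 560 → use Q = 560 at tier-2 price)
TC(tier 1 (EOQ₁), Q≈329.2) = £1,350,653.18
TC(tier 2, Q≈560.0) = £1,348,748.96
Minimum at tier 2: £1,348,748.96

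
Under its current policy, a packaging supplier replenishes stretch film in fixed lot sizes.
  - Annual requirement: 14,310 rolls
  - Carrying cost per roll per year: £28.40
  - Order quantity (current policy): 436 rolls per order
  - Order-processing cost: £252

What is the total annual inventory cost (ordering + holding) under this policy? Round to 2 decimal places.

Orders/yr = 14,310/436 = 32.821; ordering cost = 32.821 × £252 = £8,270.92
Average inventory = 436/2 = 218; holding cost = 218 × £28.4 = £6,191.20
Total = £8,270.92 + £6,191.20 = £14,462.12

£14,462.12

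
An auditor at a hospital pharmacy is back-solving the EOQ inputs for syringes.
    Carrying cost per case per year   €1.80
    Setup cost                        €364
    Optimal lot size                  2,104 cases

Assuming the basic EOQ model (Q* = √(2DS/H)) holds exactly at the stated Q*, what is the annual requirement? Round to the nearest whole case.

EOQ relation: Q² = 2DS/H, so rearrange for the unknown.
D = Q²H / (2S) = 2,104² × 1.8 / (2 × 364) = 10,945.42

10,945 cases per year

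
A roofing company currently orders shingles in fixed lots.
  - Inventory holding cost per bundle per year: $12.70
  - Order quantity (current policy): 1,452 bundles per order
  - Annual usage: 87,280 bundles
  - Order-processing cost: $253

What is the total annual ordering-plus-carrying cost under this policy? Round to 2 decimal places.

$24,428.08

Orders/yr = 87,280/1,452 = 60.110; ordering cost = 60.110 × $253 = $15,207.88
Average inventory = 1,452/2 = 726; holding cost = 726 × $12.7 = $9,220.20
Total = $15,207.88 + $9,220.20 = $24,428.08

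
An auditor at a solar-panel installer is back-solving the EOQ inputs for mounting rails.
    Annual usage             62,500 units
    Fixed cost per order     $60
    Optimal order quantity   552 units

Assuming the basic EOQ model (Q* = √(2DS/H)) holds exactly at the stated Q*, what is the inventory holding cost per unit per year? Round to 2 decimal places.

Since Q* = (2DS/H)^½, squaring gives Q*²·H = 2DS.
H = 2DS / Q² = 2 × 62,500 × 60 / 552² = 24.6141

$24.61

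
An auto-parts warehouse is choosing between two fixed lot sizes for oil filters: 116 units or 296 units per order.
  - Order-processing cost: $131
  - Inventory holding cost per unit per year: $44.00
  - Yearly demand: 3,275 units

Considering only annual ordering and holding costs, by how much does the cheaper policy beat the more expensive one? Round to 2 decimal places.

Annual cost at Q: ordering D·S/Q plus holding Q·H/2.
TC(116) = (3,275/116)×131 + (116/2)×44 = $6,250.49
TC(296) = (3,275/296)×131 + (296/2)×44 = $7,961.41
|ΔTC| = |$6,250.49 − $7,961.41| = $1,710.92

$1,710.92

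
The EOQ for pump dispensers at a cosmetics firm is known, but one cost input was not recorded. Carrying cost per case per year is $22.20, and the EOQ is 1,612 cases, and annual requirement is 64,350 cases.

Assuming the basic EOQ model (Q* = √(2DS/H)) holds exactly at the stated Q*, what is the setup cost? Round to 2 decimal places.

$448.23

Since Q* = (2DS/H)^½, squaring gives Q*²·H = 2DS.
S = Q²H / (2D) = 1,612² × 22.2 / (2 × 64,350) = 448.2337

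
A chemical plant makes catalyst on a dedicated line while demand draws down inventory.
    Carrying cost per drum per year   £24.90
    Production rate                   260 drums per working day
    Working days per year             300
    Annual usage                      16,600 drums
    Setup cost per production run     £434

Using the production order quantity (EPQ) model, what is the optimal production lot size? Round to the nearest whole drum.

857 drums

d = 16,600/300 = 55.3333 drums/day;  effective holding cost H(1 − d/p) = 24.9·(1 − 55.3333/260) = 19.60077
Q* = √(2DS / H_eff) = √(2·16,600·434 / 19.60077) ≈ 857.39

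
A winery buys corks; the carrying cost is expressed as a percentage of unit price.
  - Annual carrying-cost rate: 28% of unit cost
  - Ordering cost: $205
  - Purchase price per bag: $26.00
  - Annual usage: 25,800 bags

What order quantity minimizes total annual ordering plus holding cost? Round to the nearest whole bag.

Holding cost per bag per year: H = 28% × $26 = $7.2800
Optimal lot size Q* = (2 × 25,800 × $205 / $7.28)^½ ≈ 1,205.41

1,205 bags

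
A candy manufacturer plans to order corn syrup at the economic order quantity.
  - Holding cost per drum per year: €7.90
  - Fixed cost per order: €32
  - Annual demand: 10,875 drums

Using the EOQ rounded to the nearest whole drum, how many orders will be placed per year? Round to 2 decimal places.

2DS/H = 2·10,875·32/7.9 = 88,101.27
EOQ = √88,101.27 ≈ 296.82 → Q = 297
Orders per year = D/Q = 10,875 / 297 = 36.616

36.62 orders per year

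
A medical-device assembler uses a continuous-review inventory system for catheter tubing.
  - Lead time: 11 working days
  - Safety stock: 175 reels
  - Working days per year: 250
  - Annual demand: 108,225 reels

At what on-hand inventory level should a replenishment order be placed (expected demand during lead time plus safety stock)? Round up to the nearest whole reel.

Daily demand d = 108,225 / 250 = 432.900 reels/day
Demand during lead time = 432.900 × 11 = 4,761.90
Reorder point = 4,761.90 + 175 = 4,936.90 → round up

4,937 reels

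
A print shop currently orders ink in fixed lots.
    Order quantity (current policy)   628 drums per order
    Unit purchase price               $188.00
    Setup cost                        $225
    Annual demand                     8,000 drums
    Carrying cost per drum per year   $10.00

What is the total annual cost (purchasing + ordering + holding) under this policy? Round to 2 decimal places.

Orders/yr = 8,000/628 = 12.739; ordering cost = 12.739 × $225 = $2,866.24
Average inventory = 628/2 = 314; holding cost = 314 × $10 = $3,140.00
Purchase cost = D·C = 8,000 × 188 = $1,504,000.00
Total = $2,866.24 + $3,140.00 + $1,504,000.00 = $1,510,006.24

$1,510,006.24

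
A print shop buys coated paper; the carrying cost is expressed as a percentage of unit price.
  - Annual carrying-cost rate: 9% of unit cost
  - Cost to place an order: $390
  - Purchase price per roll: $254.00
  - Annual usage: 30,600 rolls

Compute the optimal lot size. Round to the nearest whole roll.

Carrying cost H = $254 × 9% = $22.8600/roll/yr
EOQ = √(2DS/H) = √(2 × 30,600 × 390 / 22.86)
    = √(1,044,094.49) ≈ 1,021.81

1,022 rolls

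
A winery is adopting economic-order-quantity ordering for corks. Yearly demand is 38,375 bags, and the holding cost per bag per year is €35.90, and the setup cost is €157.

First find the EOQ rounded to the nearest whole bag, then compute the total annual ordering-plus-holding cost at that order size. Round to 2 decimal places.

€20,798.71

Optimal lot size Q* = (2 × 38,375 × €157 / €35.9)^½ ≈ 579.35 → Q = 579 bags
Orders/yr = 38,375/579 = 66.278; ordering cost = 66.278 × €157 = €10,405.66
Average inventory = 579/2 = 289.5; holding cost = 289.5 × €35.9 = €10,393.05
Total = €10,405.66 + €10,393.05 = €20,798.71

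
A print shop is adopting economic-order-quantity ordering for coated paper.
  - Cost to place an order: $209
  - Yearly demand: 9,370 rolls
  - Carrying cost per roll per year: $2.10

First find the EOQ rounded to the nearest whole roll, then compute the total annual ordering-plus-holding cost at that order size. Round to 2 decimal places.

2DS/H = 2·9,370·209/2.1 = 1,865,076.19
EOQ = √1,865,076.19 ≈ 1,365.68 → Q = 1,366 rolls
Ordering: D/Q × S = 9,370/1,366 × $209 = $1,433.62
Holding:  Q/2 × H = 1,366/2 × $2.1 = $1,434.30
Total = $1,433.62 + $1,434.30 = $2,867.92

$2,867.92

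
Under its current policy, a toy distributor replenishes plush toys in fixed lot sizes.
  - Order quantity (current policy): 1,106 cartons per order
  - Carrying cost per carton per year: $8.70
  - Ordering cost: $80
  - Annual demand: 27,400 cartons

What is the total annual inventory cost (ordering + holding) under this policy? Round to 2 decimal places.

Orders/yr = 27,400/1,106 = 24.774; ordering cost = 24.774 × $80 = $1,981.92
Average inventory = 1,106/2 = 553; holding cost = 553 × $8.7 = $4,811.10
Total = $1,981.92 + $4,811.10 = $6,793.02

$6,793.02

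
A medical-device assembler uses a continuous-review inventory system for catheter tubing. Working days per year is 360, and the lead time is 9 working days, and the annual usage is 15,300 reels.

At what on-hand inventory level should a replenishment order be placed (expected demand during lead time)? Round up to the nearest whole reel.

383 reels

Daily demand d = 15,300 / 360 = 42.500 reels/day
Demand during lead time = 42.500 × 9 = 382.50
Reorder point = 382.50 → round up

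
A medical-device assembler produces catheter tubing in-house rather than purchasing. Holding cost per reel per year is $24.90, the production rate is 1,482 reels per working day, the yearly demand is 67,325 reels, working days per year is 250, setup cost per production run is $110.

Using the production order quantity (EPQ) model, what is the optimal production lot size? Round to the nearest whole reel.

Daily demand d = 67,325/250 = 269.300; p = 1482; 1 − d/p = 0.81829
EPQ = √(2DS / (H(1 − d/p)))
    = √(2 × 67,325 × 110 / (24.9 × 0.81829)) ≈ 852.60

853 reels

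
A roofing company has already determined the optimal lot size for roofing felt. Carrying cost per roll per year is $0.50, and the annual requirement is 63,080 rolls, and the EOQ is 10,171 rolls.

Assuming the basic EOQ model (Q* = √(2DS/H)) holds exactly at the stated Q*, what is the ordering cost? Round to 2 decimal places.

$409.99

EOQ relation: Q² = 2DS/H, so rearrange for the unknown.
S = Q²H / (2D) = 10,171² × 0.5 / (2 × 63,080) = 409.9922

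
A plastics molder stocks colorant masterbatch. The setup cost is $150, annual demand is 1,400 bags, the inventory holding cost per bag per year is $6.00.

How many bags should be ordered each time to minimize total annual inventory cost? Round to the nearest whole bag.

Optimal lot size Q* = (2 × 1,400 × $150 / $6)^½ ≈ 264.58

265 bags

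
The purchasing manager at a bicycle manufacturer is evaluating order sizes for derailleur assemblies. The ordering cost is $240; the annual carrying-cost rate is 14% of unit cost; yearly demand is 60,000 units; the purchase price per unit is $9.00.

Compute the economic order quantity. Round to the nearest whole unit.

H = i·C = 0.14 × $9 = $1.2600 per unit-year
2DS/H = 2·60,000·240/1.26 = 22,857,142.86
EOQ = √22,857,142.86 ≈ 4,780.91

4,781 units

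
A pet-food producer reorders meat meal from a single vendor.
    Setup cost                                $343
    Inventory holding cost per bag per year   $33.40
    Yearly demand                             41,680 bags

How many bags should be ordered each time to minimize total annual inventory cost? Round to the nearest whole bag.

Q* = √(2·D·S / H) = √(2·41,680·343 / 33.4) = √856,062.3 ≈ 925.24

925 bags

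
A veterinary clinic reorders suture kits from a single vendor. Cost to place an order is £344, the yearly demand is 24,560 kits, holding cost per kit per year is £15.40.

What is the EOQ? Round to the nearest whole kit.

2DS/H = 2·24,560·344/15.4 = 1,097,225.97
EOQ = √1,097,225.97 ≈ 1,047.49

1,047 kits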